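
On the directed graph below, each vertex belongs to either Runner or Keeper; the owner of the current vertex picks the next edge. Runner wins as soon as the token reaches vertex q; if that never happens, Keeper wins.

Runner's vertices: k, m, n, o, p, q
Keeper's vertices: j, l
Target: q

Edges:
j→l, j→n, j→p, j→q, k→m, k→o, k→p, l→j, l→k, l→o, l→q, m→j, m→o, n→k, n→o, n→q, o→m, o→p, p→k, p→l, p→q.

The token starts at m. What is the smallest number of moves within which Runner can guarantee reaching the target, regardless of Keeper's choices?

3

A0 = {q}
A1: add {n, p} — n (Runner) has n→q; p (Runner) has p→q.
A2: add {k, o} — k (Runner) has k→p; o (Runner) has o→p.
A3: add {m} — m (Runner) has m→o.
A4 = A3; e.g. j (Keeper) can still go to l. Fixed point.
m enters the attractor at level 3, so Runner can force the target in 3 moves from there.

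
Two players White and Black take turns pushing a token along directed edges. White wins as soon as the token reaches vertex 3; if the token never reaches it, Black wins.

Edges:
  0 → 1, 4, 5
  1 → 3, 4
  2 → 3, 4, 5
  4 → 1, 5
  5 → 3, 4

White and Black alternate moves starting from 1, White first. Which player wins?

Track states (vertex, player-to-move).
A0 = {(3,White), (3,Black)}
A1: add {(1,White), (2,White), (5,White)}.
(1,White) ∈ A1 ⇒ White forces the target.

White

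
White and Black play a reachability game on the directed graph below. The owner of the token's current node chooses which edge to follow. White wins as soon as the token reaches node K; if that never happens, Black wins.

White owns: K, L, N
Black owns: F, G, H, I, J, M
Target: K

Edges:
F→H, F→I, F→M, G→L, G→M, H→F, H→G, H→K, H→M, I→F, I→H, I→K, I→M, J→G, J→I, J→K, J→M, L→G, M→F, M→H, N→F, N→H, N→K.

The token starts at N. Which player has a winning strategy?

White

A0 = {K}
A1: add {N} — N (White) has N→K.
A2 = A1; e.g. F (Black) can still go to H. Fixed point.
N ∈ A1, so White can force the target.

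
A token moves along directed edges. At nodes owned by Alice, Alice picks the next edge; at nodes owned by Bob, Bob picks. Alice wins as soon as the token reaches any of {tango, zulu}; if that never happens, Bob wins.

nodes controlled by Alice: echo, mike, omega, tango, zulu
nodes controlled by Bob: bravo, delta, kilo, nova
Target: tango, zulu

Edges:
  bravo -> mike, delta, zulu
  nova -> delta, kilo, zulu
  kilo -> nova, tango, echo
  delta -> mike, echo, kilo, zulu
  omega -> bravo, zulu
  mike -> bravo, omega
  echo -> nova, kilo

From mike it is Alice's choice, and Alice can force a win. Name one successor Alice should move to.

omega

A0 = {tango, zulu}
A1: add {omega} — omega (Alice) has omega→zulu.
A2: add {mike} — mike (Alice) has mike→omega.
A3 = A2; e.g. bravo (Bob) can still go to delta. Fixed point.
From mike, successor omega is in the attractor (rank 1); the other successor bravo is not.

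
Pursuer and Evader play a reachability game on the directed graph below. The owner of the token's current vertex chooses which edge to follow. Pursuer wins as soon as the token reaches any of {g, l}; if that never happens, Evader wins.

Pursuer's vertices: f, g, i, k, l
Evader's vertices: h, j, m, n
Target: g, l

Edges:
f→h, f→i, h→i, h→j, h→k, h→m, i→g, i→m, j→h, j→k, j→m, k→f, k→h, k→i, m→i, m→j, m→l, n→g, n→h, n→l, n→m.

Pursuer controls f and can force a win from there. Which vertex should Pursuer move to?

i

A0 = {g, l}
A1: add {i} — i (Pursuer) has i→g.
A2: add {f, k} — f (Pursuer) has f→i; k (Pursuer) has k→i.
A3 = A2; e.g. h (Evader) can still go to j. Fixed point.
From f, successor i is in the attractor (rank 1); the other successor h is not.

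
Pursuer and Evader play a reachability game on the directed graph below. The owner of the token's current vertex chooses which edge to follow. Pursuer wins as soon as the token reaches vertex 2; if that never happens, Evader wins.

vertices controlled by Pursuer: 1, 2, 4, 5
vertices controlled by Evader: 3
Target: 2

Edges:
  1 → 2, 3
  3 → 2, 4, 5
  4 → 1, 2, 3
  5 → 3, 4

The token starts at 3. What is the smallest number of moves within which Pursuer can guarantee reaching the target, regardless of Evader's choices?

A0 = {2}
A1: add {1, 4} — 1 (Pursuer) has 1→2; 4 (Pursuer) has 4→2.
A2: add {5} — 5 (Pursuer) has 5→4.
A3: add {3} — 3 (Evader): all of {2, 4, 5} already in.
A3 = all vertices. Fixed point.
3 enters the attractor at level 3, so Pursuer can force the target in 3 moves from there.

3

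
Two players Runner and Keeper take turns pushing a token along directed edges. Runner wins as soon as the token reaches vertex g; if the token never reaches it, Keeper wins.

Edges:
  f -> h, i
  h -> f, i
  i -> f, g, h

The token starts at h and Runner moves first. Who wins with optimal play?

Track states (vertex, player-to-move).
A0 = {(g,Runner), (g,Keeper)}
A1: add {(i,Runner)}.
A2 = A1; e.g. (f,Runner) stays out. (h,Runner) never enters ⇒ Keeper avoids the target.

Keeper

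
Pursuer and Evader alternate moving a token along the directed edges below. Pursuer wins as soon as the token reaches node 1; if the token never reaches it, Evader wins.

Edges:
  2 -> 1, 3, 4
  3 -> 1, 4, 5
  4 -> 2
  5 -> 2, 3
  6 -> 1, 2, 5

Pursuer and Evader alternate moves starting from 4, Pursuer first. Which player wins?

Track states (vertex, player-to-move).
A0 = {(1,Pursuer), (1,Evader)}
A1: add {(2,Pursuer), (3,Pursuer), (6,Pursuer)}.
A2: add {(4,Evader), (5,Evader)}.
A3 = A2; e.g. (2,Evader) stays out. (4,Pursuer) never enters ⇒ Evader avoids the target.

Evader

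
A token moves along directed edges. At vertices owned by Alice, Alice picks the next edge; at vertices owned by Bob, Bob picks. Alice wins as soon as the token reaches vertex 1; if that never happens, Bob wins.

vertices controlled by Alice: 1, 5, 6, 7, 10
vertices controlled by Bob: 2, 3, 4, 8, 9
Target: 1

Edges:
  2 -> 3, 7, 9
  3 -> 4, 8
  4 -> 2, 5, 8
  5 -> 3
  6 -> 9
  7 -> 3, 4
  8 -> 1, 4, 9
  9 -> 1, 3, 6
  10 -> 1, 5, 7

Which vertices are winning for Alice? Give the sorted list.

1, 10

A0 = {1}
A1: add {10} — 10 (Alice) has 10→1.
A2 = A1; e.g. 2 (Bob) can still go to 3. Fixed point.
Alice's winning region = {1, 10}.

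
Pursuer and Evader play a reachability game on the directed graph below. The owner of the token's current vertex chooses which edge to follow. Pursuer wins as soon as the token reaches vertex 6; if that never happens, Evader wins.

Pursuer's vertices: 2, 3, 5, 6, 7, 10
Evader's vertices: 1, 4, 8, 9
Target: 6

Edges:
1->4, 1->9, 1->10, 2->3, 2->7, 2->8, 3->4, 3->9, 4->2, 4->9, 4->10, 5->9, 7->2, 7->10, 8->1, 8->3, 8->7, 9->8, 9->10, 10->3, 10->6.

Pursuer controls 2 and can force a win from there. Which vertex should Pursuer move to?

A0 = {6}
A1: add {10} — 10 (Pursuer) has 10→6.
A2: add {7} — 7 (Pursuer) has 7→10.
A3: add {2} — 2 (Pursuer) has 2→7.
A4 = A3; e.g. 1 (Evader) can still go to 4. Fixed point.
From 2, successor 7 is in the attractor (rank 2); the other successors 3, 8 are not.

7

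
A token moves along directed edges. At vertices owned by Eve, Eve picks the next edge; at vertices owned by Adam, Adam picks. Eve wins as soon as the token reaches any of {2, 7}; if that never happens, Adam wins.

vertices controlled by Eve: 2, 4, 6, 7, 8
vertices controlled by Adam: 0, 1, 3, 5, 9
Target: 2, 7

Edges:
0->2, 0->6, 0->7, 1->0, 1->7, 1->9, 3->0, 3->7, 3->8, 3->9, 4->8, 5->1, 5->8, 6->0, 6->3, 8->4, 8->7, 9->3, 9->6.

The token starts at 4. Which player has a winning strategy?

A0 = {2, 7}
A1: add {8} — 8 (Eve) has 8→7.
A2: add {4} — 4 (Eve) has 4→8.
A3 = A2; e.g. 0 (Adam) can still go to 6. Fixed point.
4 ∈ A2, so Eve can force the target.

Eve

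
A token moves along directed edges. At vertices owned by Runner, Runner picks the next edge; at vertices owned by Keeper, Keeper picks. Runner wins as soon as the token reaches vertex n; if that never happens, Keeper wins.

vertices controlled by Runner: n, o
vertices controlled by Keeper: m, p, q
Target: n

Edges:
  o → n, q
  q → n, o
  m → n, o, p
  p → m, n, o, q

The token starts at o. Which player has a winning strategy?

Runner

A0 = {n}
A1: add {o} — o (Runner) has o→n.
o ∈ A1, so Runner can force the target.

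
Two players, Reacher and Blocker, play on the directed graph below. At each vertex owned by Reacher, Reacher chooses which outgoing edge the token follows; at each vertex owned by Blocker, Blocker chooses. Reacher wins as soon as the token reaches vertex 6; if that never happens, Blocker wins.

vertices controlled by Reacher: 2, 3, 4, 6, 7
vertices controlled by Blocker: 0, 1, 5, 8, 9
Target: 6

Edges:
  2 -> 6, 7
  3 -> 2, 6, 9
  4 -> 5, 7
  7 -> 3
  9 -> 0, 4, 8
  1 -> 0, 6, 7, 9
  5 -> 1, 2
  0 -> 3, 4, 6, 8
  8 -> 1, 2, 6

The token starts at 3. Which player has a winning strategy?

Reacher

A0 = {6}
A1: add {2, 3} — 2 (Reacher) has 2→6; 3 (Reacher) has 3→6.
3 ∈ A1, so Reacher can force the target.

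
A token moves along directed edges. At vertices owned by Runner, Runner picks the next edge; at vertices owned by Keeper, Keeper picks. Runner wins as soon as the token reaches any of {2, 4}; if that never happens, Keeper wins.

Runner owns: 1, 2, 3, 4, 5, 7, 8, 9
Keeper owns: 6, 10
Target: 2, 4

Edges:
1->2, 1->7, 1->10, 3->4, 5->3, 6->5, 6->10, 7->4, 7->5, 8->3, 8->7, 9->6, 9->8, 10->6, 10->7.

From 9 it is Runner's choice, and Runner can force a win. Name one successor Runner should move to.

8

A0 = {2, 4}
A1: add {1, 3, 7} — 1 (Runner) has 1→2; 3 (Runner) has 3→4; 7 (Runner) has 7→4.
A2: add {5, 8} — 5 (Runner) has 5→3; 8 (Runner) has 8→3.
A3: add {9} — 9 (Runner) has 9→8.
A4 = A3; e.g. 6 (Keeper) can still go to 10. Fixed point.
From 9, successor 8 is in the attractor (rank 2); the other successor 6 is not.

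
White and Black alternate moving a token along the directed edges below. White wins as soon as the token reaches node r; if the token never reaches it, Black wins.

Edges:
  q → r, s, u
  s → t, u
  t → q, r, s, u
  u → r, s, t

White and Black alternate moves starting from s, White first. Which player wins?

Track states (vertex, player-to-move).
A0 = {(r,White), (r,Black)}
A1: add {(q,White), (t,White), (u,White)}.
A2: add {(s,Black)}.
A3 = A2; e.g. (q,Black) stays out. (s,White) never enters ⇒ Black avoids the target.

Black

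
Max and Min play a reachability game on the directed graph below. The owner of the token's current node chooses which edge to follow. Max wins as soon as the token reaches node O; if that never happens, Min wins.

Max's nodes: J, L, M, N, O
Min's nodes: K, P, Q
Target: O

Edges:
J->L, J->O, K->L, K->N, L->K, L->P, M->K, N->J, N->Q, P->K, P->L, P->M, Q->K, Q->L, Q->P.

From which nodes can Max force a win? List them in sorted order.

A0 = {O}
A1: add {J} — J (Max) has J→O.
A2: add {N} — N (Max) has N→J.
A3 = A2; e.g. K (Min) can still go to L. Fixed point.
Max's winning region = {J, N, O}.

J, N, O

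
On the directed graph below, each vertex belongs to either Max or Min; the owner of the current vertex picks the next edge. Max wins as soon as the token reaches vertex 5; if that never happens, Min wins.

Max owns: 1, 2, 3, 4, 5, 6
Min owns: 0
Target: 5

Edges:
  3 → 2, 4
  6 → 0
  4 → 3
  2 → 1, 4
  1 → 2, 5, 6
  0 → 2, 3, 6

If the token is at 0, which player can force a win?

Min

A0 = {5}
A1: add {1} — 1 (Max) has 1→5.
A2: add {2} — 2 (Max) has 2→1.
A3: add {3} — 3 (Max) has 3→2.
A4: add {4} — 4 (Max) has 4→3.
A5 = A4; e.g. 0 (Min) can still go to 6. Fixed point.
0 never enters the attractor, so Min can avoid the target forever.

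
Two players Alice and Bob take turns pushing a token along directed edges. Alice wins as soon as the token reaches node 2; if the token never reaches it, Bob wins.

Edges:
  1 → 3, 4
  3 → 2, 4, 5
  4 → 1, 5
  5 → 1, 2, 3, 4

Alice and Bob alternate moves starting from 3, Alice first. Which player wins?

Alice

Track states (vertex, player-to-move).
A0 = {(2,Alice), (2,Bob)}
A1: add {(3,Alice), (5,Alice)}.
(3,Alice) ∈ A1 ⇒ Alice forces the target.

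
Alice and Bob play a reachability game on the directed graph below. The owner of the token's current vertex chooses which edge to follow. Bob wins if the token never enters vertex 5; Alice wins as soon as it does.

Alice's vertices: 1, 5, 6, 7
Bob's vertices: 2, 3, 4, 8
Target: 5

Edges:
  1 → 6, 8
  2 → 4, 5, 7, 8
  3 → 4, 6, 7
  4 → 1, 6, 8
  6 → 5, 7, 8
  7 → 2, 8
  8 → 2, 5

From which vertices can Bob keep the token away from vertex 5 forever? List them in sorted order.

A0 = {5}
A1: add {6} — 6 (Alice) has 6→5.
A2: add {1} — 1 (Alice) has 1→6.
A3 = A2; e.g. 2 (Bob) can still go to 4. Fixed point.
Alice's attractor = {1, 5, 6}; Bob avoids the target exactly from the complement.

2, 3, 4, 7, 8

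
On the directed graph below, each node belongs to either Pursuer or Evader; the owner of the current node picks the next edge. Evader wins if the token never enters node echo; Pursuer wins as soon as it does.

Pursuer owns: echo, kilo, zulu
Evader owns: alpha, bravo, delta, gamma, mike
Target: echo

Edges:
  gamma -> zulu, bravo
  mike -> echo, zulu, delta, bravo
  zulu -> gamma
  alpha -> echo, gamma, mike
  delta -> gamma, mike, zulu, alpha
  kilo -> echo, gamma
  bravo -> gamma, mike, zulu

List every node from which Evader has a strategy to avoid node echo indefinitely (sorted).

A0 = {echo}
A1: add {kilo} — kilo (Pursuer) has kilo→echo.
A2 = A1; e.g. gamma (Evader) can still go to zulu. Fixed point.
Pursuer's attractor = {echo, kilo}; Evader avoids the target exactly from the complement.

alpha, bravo, delta, gamma, mike, zulu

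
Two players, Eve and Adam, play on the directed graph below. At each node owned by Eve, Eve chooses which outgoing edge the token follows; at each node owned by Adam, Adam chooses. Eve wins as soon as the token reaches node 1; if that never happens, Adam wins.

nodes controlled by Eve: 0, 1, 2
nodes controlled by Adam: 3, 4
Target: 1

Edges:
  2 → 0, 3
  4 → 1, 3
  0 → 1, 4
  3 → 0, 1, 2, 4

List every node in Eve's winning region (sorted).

0, 1, 2

A0 = {1}
A1: add {0} — 0 (Eve) has 0→1.
A2: add {2} — 2 (Eve) has 2→0.
A3 = A2; e.g. 3 (Adam) can still go to 4. Fixed point.
Eve's winning region = {0, 1, 2}.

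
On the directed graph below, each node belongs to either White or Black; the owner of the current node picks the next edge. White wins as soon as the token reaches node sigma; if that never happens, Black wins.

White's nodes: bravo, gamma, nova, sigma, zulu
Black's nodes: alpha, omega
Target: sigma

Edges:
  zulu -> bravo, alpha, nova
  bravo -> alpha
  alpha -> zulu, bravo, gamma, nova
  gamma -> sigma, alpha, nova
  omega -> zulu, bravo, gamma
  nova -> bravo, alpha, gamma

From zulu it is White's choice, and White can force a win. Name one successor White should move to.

A0 = {sigma}
A1: add {gamma} — gamma (White) has gamma→sigma.
A2: add {nova} — nova (White) has nova→gamma.
A3: add {zulu} — zulu (White) has zulu→nova.
A4 = A3; e.g. bravo (White) has no edge into A3. Fixed point.
From zulu, successor nova is in the attractor (rank 2); the other successors alpha, bravo are not.

nova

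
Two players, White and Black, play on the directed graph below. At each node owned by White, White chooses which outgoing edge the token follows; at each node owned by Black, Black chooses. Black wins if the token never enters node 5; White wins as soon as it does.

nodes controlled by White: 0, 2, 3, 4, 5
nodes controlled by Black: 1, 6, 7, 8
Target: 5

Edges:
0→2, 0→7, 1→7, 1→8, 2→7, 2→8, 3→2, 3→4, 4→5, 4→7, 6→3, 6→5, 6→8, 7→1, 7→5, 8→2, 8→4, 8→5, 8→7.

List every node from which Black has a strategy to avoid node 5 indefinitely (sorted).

A0 = {5}
A1: add {4} — 4 (White) has 4→5.
A2: add {3} — 3 (White) has 3→4.
A3 = A2; e.g. 0 (White) has no edge into A2. Fixed point.
White's attractor = {3, 4, 5}; Black avoids the target exactly from the complement.

0, 1, 2, 6, 7, 8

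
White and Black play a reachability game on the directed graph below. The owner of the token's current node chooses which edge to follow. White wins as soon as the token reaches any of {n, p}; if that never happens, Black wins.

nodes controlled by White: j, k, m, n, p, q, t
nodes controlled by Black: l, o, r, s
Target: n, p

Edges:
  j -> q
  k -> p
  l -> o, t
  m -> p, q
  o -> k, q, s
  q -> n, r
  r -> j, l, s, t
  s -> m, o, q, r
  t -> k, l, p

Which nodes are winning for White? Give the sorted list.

j, k, m, n, p, q, t

A0 = {n, p}
A1: add {k, m, q, t} — k (White) has k→p; m (White) has m→p; q (White) has q→n; t (White) has t→p.
A2: add {j} — j (White) has j→q.
A3 = A2; e.g. l (Black) can still go to o. Fixed point.
White's winning region = {j, k, m, n, p, q, t}.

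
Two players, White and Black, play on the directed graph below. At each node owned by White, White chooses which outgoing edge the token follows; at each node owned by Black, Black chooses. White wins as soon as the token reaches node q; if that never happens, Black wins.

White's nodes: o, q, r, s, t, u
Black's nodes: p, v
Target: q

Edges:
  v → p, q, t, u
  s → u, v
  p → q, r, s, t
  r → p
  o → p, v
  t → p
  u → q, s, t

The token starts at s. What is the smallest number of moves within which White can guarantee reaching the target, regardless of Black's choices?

2

A0 = {q}
A1: add {u} — u (White) has u→q.
A2: add {s} — s (White) has s→u.
A3 = A2; e.g. o (White) has no edge into A2. Fixed point.
s enters the attractor at level 2, so White can force the target in 2 moves from there.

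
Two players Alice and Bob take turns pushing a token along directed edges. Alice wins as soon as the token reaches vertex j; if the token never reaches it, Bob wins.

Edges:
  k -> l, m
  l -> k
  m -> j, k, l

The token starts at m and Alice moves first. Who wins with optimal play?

Alice

Track states (vertex, player-to-move).
A0 = {(j,Alice), (j,Bob)}
A1: add {(m,Alice)}.
(m,Alice) ∈ A1 ⇒ Alice forces the target.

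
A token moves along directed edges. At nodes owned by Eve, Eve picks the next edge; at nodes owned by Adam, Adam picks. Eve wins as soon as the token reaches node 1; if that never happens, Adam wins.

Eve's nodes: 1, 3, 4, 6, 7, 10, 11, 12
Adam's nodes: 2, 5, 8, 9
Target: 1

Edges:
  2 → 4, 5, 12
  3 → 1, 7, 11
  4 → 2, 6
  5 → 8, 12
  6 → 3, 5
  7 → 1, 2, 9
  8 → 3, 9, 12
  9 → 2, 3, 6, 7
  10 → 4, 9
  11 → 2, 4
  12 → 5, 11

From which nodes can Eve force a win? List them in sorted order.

1, 3, 4, 6, 7, 10, 11, 12

A0 = {1}
A1: add {3, 7} — 3 (Eve) has 3→1; 7 (Eve) has 7→1.
A2: add {6} — 6 (Eve) has 6→3.
A3: add {4} — 4 (Eve) has 4→6.
A4: add {10, 11} — 10 (Eve) has 10→4; 11 (Eve) has 11→4.
A5: add {12} — 12 (Eve) has 12→11.
A6 = A5; e.g. 2 (Adam) can still go to 5. Fixed point.
Eve's winning region = {1, 3, 4, 6, 7, 10, 11, 12}.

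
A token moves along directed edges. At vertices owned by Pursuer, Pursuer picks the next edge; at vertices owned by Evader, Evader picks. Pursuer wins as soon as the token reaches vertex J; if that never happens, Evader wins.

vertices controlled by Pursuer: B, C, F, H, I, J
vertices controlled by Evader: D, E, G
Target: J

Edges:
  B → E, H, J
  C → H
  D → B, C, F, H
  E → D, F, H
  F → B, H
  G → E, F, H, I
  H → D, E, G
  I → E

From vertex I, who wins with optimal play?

A0 = {J}
A1: add {B} — B (Pursuer) has B→J.
A2: add {F} — F (Pursuer) has F→B.
A3 = A2; e.g. C (Pursuer) has no edge into A2. Fixed point.
I never enters the attractor, so Evader can avoid the target forever.

Evader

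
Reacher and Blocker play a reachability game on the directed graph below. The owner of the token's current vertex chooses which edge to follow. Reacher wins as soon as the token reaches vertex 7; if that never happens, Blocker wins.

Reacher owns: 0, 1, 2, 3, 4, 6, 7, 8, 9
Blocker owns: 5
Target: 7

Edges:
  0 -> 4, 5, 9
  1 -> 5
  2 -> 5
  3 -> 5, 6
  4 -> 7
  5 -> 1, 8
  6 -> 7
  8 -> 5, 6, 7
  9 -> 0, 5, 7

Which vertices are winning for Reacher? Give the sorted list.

A0 = {7}
A1: add {4, 6, 8, 9} — 4 (Reacher) has 4→7; 6 (Reacher) has 6→7; 8 (Reacher) has 8→7; 9 (Reacher) has 9→7.
A2: add {0, 3} — 0 (Reacher) has 0→4; 3 (Reacher) has 3→6.
A3 = A2; e.g. 1 (Reacher) has no edge into A2. Fixed point.
Reacher's winning region = {0, 3, 4, 6, 7, 8, 9}.

0, 3, 4, 6, 7, 8, 9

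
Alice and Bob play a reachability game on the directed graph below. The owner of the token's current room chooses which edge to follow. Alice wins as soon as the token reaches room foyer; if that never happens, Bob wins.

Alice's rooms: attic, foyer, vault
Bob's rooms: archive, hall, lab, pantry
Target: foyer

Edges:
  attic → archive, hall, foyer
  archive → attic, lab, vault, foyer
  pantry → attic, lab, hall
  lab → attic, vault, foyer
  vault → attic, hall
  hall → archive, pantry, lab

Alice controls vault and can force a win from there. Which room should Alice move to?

A0 = {foyer}
A1: add {attic} — attic (Alice) has attic→foyer.
A2: add {vault} — vault (Alice) has vault→attic.
A3: add {lab} — lab (Bob): all of {attic, vault, foyer} already in.
A4: add {archive} — archive (Bob): all of {attic, lab, vault, foyer} already in.
A5 = A4; e.g. pantry (Bob) can still go to hall. Fixed point.
From vault, successor attic is in the attractor (rank 1); the other successor hall is not.

attic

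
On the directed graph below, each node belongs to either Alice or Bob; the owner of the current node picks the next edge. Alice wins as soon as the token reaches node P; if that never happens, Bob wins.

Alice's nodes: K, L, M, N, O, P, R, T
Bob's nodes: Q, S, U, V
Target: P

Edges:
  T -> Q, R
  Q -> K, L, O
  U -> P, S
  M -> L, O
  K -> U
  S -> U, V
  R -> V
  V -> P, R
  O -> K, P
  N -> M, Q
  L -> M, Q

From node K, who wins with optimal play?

Bob

A0 = {P}
A1: add {O} — O (Alice) has O→P.
A2: add {M} — M (Alice) has M→O.
A3: add {L, N} — L (Alice) has L→M; N (Alice) has N→M.
A4 = A3; e.g. K (Alice) has no edge into A3. Fixed point.
K never enters the attractor, so Bob can avoid the target forever.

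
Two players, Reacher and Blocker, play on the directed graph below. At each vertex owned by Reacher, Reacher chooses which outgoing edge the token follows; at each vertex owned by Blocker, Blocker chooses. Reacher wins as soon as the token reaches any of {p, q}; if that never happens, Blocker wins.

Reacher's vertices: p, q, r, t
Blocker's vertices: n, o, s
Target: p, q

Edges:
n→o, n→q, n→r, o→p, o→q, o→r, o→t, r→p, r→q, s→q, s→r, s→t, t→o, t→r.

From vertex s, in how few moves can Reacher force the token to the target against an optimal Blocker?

3

A0 = {p, q}
A1: add {r} — r (Reacher) has r→p.
A2: add {t} — t (Reacher) has t→r.
A3: add {o, s} — o (Blocker): all of {p, q, r, t} already in; s (Blocker): all of {q, r, t} already in.
s enters the attractor at level 3, so Reacher can force the target in 3 moves from there.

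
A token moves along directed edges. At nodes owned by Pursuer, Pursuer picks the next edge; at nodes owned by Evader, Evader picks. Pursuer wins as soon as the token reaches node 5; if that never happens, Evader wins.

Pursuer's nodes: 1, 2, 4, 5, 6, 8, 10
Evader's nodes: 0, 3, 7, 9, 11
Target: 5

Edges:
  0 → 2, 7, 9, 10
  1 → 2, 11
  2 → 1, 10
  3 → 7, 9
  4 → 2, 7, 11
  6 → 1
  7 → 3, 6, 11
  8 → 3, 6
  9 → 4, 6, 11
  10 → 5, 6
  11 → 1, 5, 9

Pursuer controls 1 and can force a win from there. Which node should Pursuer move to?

2

A0 = {5}
A1: add {10} — 10 (Pursuer) has 10→5.
A2: add {2} — 2 (Pursuer) has 2→10.
A3: add {1, 4} — 1 (Pursuer) has 1→2; 4 (Pursuer) has 4→2.
A4: add {6} — 6 (Pursuer) has 6→1.
A5: add {8} — 8 (Pursuer) has 8→6.
A6 = A5; e.g. 0 (Evader) can still go to 7. Fixed point.
From 1, successor 2 is in the attractor (rank 2); the other successor 11 is not.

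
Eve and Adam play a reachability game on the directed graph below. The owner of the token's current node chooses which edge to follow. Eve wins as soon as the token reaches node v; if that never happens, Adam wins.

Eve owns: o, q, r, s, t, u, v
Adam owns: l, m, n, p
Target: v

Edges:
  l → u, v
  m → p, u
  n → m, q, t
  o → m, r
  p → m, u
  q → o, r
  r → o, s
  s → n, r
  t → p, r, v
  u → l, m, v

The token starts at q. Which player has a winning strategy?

A0 = {v}
A1: add {t, u} — t (Eve) has t→v; u (Eve) has u→v.
A2: add {l} — l (Adam): all of {u, v} already in.
A3 = A2; e.g. m (Adam) can still go to p. Fixed point.
q never enters the attractor, so Adam can avoid the target forever.

Adam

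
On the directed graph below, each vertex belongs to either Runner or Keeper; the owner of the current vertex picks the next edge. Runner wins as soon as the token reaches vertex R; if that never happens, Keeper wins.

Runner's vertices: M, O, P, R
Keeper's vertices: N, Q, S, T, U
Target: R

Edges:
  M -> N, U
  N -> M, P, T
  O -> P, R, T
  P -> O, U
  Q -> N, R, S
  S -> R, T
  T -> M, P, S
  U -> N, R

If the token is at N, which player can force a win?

A0 = {R}
A1: add {O} — O (Runner) has O→R.
A2: add {P} — P (Runner) has P→O.
A3 = A2; e.g. M (Runner) has no edge into A2. Fixed point.
N never enters the attractor, so Keeper can avoid the target forever.

Keeper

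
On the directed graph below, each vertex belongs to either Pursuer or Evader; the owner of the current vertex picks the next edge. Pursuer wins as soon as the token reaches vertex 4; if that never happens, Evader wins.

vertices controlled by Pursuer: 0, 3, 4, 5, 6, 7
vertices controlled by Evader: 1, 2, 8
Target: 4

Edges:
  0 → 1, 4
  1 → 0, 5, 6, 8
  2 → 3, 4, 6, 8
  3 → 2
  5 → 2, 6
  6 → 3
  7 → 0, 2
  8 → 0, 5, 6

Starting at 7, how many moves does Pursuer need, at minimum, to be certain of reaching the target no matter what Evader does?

A0 = {4}
A1: add {0} — 0 (Pursuer) has 0→4.
A2: add {7} — 7 (Pursuer) has 7→0.
A3 = A2; e.g. 1 (Evader) can still go to 5. Fixed point.
7 enters the attractor at level 2, so Pursuer can force the target in 2 moves from there.

2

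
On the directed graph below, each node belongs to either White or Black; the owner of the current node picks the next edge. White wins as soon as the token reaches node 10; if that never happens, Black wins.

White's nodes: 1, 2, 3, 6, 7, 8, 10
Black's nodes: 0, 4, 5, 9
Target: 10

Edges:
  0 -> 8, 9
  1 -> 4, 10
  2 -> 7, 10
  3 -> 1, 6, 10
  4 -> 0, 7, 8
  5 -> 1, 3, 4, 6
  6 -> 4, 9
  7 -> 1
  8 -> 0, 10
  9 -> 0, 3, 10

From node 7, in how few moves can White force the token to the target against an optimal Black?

A0 = {10}
A1: add {1, 2, 3, 8} — 1 (White) has 1→10; 2 (White) has 2→10; 3 (White) has 3→10; 8 (White) has 8→10.
A2: add {7} — 7 (White) has 7→1.
A3 = A2; e.g. 0 (Black) can still go to 9. Fixed point.
7 enters the attractor at level 2, so White can force the target in 2 moves from there.

2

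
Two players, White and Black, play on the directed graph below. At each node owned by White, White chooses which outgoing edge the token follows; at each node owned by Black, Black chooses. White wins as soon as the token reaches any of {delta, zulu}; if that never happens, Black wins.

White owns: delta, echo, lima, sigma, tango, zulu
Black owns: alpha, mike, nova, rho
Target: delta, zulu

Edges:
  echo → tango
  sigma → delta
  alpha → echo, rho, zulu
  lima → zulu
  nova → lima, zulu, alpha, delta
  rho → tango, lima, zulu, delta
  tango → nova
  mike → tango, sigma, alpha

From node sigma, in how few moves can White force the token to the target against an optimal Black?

A0 = {delta, zulu}
A1: add {lima, sigma} — sigma (White) has sigma→delta; lima (White) has lima→zulu.
A2 = A1; e.g. tango (White) has no edge into A1. Fixed point.
sigma enters the attractor at level 1, so White can force the target in 1 move from there.

1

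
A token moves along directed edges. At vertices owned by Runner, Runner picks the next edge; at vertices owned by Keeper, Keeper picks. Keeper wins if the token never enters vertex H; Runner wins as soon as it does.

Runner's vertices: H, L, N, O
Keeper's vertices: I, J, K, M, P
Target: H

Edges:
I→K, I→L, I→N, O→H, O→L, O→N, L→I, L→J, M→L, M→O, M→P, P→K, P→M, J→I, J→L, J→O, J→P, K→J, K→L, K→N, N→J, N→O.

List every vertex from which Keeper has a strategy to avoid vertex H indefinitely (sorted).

I, J, K, L, M, P

A0 = {H}
A1: add {O} — O (Runner) has O→H.
A2: add {N} — N (Runner) has N→O.
A3 = A2; e.g. I (Keeper) can still go to K. Fixed point.
Runner's attractor = {H, N, O}; Keeper avoids the target exactly from the complement.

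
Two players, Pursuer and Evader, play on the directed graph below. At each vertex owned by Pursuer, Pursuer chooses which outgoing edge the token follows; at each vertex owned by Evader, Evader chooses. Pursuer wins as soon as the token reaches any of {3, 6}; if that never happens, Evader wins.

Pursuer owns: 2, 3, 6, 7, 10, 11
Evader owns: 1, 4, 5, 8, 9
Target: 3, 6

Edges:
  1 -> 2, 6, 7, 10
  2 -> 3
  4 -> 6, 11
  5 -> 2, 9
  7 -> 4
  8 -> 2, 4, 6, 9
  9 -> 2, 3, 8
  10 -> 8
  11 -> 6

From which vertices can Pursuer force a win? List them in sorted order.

A0 = {3, 6}
A1: add {2, 11} — 2 (Pursuer) has 2→3; 11 (Pursuer) has 11→6.
A2: add {4} — 4 (Evader): all of {6, 11} already in.
A3: add {7} — 7 (Pursuer) has 7→4.
A4 = A3; e.g. 1 (Evader) can still go to 10. Fixed point.
Pursuer's winning region = {2, 3, 4, 6, 7, 11}.

2, 3, 4, 6, 7, 11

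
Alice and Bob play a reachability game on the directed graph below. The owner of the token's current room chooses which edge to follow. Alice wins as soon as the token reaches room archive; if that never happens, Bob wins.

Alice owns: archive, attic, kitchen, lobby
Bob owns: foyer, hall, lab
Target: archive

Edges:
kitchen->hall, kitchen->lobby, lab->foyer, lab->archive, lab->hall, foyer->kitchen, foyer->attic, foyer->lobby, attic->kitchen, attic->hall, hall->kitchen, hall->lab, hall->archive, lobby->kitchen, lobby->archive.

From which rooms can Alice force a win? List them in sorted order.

archive, attic, foyer, kitchen, lobby

A0 = {archive}
A1: add {lobby} — lobby (Alice) has lobby→archive.
A2: add {kitchen} — kitchen (Alice) has kitchen→lobby.
A3: add {attic} — attic (Alice) has attic→kitchen.
A4: add {foyer} — foyer (Bob): all of {kitchen, attic, lobby} already in.
A5 = A4; e.g. lab (Bob) can still go to hall. Fixed point.
Alice's winning region = {archive, attic, foyer, kitchen, lobby}.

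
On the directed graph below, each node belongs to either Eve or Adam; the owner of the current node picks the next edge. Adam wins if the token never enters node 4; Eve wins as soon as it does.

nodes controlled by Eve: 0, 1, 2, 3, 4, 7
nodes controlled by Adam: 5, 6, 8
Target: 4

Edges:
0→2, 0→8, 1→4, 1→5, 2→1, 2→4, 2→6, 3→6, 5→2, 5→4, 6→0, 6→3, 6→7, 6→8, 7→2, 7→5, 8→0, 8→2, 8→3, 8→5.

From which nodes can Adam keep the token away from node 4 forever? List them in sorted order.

A0 = {4}
A1: add {1, 2} — 1 (Eve) has 1→4; 2 (Eve) has 2→4.
A2: add {0, 5, 7} — 0 (Eve) has 0→2; 5 (Adam): all of {2, 4} already in; 7 (Eve) has 7→2.
A3 = A2; e.g. 3 (Eve) has no edge into A2. Fixed point.
Eve's attractor = {0, 1, 2, 4, 5, 7}; Adam avoids the target exactly from the complement.

3, 6, 8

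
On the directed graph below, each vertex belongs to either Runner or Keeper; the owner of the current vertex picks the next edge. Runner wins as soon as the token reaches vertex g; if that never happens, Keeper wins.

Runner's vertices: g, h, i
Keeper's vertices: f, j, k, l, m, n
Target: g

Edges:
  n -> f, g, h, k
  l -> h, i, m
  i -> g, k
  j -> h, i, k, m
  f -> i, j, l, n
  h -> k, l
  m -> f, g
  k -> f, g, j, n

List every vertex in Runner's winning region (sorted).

g, i

A0 = {g}
A1: add {i} — i (Runner) has i→g.
A2 = A1; e.g. f (Keeper) can still go to j. Fixed point.
Runner's winning region = {g, i}.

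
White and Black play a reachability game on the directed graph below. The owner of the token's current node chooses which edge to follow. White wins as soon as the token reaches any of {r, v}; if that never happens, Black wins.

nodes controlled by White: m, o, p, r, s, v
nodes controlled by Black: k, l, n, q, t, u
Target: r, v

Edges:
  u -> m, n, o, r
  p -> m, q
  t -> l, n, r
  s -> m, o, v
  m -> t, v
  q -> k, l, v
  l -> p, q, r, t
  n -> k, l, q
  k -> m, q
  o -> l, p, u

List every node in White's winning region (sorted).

m, o, p, r, s, v

A0 = {r, v}
A1: add {m, s} — m (White) has m→v; s (White) has s→v.
A2: add {p} — p (White) has p→m.
A3: add {o} — o (White) has o→p.
A4 = A3; e.g. k (Black) can still go to q. Fixed point.
White's winning region = {m, o, p, r, s, v}.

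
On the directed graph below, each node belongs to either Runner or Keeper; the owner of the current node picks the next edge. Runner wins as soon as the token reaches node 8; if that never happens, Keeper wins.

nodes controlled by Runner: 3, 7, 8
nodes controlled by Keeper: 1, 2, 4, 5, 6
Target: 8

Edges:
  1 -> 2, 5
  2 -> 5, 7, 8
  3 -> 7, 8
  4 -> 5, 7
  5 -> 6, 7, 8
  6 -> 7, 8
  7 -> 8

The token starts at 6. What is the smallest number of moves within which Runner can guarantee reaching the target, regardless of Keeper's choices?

A0 = {8}
A1: add {3, 7} — 3 (Runner) has 3→8; 7 (Runner) has 7→8.
A2: add {6} — 6 (Keeper): all of {7, 8} already in.
6 enters the attractor at level 2, so Runner can force the target in 2 moves from there.

2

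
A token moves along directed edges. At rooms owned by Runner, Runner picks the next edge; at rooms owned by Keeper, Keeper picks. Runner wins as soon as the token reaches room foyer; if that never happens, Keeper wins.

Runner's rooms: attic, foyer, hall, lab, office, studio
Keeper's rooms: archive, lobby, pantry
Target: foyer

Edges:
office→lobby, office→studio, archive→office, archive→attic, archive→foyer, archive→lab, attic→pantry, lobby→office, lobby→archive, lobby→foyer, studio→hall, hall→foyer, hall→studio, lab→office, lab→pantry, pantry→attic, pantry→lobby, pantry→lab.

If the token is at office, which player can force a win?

Runner

A0 = {foyer}
A1: add {hall} — hall (Runner) has hall→foyer.
A2: add {studio} — studio (Runner) has studio→hall.
A3: add {office} — office (Runner) has office→studio.
office ∈ A3, so Runner can force the target.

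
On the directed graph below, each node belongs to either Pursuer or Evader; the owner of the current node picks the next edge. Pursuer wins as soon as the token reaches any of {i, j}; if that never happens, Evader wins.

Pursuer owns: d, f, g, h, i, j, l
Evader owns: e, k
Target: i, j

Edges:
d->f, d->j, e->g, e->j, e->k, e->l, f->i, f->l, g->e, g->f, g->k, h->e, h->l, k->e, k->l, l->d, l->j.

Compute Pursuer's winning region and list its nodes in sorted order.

A0 = {i, j}
A1: add {d, f, l} — d (Pursuer) has d→j; f (Pursuer) has f→i; l (Pursuer) has l→j.
A2: add {g, h} — g (Pursuer) has g→f; h (Pursuer) has h→l.
A3 = A2; e.g. e (Evader) can still go to k. Fixed point.
Pursuer's winning region = {d, f, g, h, i, j, l}.

d, f, g, h, i, j, l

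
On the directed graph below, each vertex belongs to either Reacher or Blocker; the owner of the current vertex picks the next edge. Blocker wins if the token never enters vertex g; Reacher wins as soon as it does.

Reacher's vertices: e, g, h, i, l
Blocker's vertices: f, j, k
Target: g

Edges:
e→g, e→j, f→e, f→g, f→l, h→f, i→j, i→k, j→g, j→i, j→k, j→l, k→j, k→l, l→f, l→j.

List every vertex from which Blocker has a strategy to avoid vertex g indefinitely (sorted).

f, h, i, j, k, l

A0 = {g}
A1: add {e} — e (Reacher) has e→g.
A2 = A1; e.g. f (Blocker) can still go to l. Fixed point.
Reacher's attractor = {e, g}; Blocker avoids the target exactly from the complement.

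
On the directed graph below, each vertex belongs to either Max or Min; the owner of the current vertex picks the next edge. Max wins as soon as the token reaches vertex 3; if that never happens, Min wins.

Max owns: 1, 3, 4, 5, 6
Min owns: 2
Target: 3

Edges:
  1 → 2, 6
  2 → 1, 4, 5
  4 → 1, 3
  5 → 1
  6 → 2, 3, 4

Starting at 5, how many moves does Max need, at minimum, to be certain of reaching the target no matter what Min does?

3

A0 = {3}
A1: add {4, 6} — 4 (Max) has 4→3; 6 (Max) has 6→3.
A2: add {1} — 1 (Max) has 1→6.
A3: add {5} — 5 (Max) has 5→1.
5 enters the attractor at level 3, so Max can force the target in 3 moves from there.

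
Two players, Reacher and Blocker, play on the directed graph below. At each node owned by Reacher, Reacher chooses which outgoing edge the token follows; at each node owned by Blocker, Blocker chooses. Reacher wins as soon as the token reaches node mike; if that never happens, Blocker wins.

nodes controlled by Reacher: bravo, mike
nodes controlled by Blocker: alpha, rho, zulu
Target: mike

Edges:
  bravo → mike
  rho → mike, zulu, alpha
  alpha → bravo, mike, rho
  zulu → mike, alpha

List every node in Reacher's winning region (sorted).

A0 = {mike}
A1: add {bravo} — bravo (Reacher) has bravo→mike.
A2 = A1; e.g. rho (Blocker) can still go to zulu. Fixed point.
Reacher's winning region = {bravo, mike}.

bravo, mike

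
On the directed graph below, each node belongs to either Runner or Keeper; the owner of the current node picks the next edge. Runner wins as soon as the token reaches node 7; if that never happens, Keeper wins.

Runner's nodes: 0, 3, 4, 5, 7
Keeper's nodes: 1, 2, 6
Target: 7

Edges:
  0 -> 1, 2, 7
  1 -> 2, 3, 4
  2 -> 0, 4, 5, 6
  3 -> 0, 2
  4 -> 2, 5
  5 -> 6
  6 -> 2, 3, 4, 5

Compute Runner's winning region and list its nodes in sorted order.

A0 = {7}
A1: add {0} — 0 (Runner) has 0→7.
A2: add {3} — 3 (Runner) has 3→0.
A3 = A2; e.g. 1 (Keeper) can still go to 2. Fixed point.
Runner's winning region = {0, 3, 7}.

0, 3, 7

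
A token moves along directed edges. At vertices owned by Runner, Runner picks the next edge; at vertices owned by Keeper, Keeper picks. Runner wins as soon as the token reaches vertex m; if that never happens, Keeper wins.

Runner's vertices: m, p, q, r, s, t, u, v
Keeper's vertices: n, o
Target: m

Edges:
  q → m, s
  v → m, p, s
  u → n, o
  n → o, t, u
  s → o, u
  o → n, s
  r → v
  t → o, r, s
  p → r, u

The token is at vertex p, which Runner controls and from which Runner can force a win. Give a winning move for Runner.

A0 = {m}
A1: add {q, v} — q (Runner) has q→m; v (Runner) has v→m.
A2: add {r} — r (Runner) has r→v.
A3: add {p, t} — p (Runner) has p→r; t (Runner) has t→r.
A4 = A3; e.g. n (Keeper) can still go to o. Fixed point.
From p, successor r is in the attractor (rank 2); the other successor u is not.

r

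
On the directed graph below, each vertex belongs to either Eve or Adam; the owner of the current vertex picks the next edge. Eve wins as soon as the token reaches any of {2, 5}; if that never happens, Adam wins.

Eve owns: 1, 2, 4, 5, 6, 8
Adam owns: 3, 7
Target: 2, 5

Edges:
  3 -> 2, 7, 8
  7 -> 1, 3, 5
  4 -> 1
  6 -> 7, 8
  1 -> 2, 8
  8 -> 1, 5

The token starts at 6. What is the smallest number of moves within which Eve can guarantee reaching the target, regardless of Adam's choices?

A0 = {2, 5}
A1: add {1, 8} — 1 (Eve) has 1→2; 8 (Eve) has 8→5.
A2: add {4, 6} — 4 (Eve) has 4→1; 6 (Eve) has 6→8.
A3 = A2; e.g. 3 (Adam) can still go to 7. Fixed point.
6 enters the attractor at level 2, so Eve can force the target in 2 moves from there.

2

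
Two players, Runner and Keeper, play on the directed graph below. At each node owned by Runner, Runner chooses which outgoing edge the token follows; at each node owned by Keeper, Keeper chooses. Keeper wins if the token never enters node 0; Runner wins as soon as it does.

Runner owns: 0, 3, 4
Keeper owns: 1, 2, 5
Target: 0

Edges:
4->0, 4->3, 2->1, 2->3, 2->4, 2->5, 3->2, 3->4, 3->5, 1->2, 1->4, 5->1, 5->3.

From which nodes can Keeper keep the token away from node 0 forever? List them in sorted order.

1, 2, 5

A0 = {0}
A1: add {4} — 4 (Runner) has 4→0.
A2: add {3} — 3 (Runner) has 3→4.
A3 = A2; e.g. 1 (Keeper) can still go to 2. Fixed point.
Runner's attractor = {0, 3, 4}; Keeper avoids the target exactly from the complement.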